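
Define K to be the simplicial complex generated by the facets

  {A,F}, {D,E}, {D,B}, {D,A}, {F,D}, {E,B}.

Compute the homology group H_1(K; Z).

H_1 ≅ Z^2.

Take the total order A < B < D < E < F on the vertex set. Then K (dimension 1) consists of the simplices:

  0-simplices (5): A, B, D, E, F
  1-simplices (6): AD, AF, BD, BE, DE, DF

so the chain groups are C_0 ≅ Z^5, C_1 ≅ Z^6.

Boundary ∂_1: C_1 → C_0 maps an edge to its endpoints' difference, ∂[p,q] = q − p. For instance
  ∂DE = E − D.
This gives a 5×6 integer matrix of rank 4; reducing to Smith normal form yields diagonal entries (1,1,1,1).

Computing H_k = (kernel of ∂_k) / (image of ∂_{k+1}):

  H_1: rank ker ∂_1 − rank ∂_2 = (6 − 4) − 0 = 2, and there is no ∂_2, so H_1 = Z^2.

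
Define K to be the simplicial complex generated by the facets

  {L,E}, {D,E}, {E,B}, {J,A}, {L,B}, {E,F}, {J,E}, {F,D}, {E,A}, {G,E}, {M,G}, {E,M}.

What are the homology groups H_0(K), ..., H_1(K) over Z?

H_0 ≅ Z,  H_1 ≅ Z^4.

Take the total order A < B < D < E < F < G < J < L < M on the vertex set. Then K (dimension 1) consists of the simplices:

  0-simplices (9): A, B, D, E, F, G, J, L, M
  1-simplices (12): AE, AJ, BE, BL, DE, DF, EF, EG, EJ, EL, EM, GM

so the chain groups are C_0 ≅ Z^9, C_1 ≅ Z^12.

Boundary ∂_1: C_1 → C_0 maps an edge to its endpoints' difference, ∂[p,q] = q − p. For instance
  ∂BL = L − B.
As a 9×12 matrix over Z this has rank 8, with invariant factors (1,1,1,1,1,1,1,1).

From H_k ≅ ker(∂_k) / im(∂_{k+1}) we obtain:

  H_0: rank C_0 − rank ∂_1 = 9 − 8 = 1, and the invariant factors of ∂_1 are all 1, so H_0 = Z.
  H_1: rank ker ∂_1 − rank ∂_2 = (12 − 8) − 0 = 4, and there is no ∂_2, so H_1 = Z^4.

As a check, the Euler characteristic is 9 − 12 = -3, which agrees with 1 − 4 = -3.
(K is a triangulation of a wedge of 4 circles.)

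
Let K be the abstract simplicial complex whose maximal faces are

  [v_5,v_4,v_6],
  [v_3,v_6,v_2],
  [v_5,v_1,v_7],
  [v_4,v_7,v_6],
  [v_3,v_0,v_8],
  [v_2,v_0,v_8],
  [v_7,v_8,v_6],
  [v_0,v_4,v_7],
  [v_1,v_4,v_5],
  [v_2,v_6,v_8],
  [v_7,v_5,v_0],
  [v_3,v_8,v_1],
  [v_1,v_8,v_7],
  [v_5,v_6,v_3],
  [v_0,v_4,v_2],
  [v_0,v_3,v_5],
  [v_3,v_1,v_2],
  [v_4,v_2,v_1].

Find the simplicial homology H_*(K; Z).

K has 9 vertices, 27 edges, 18 triangles.
rank ∂_0 = 0, rank ∂_1 = 8 ⇒ b_0 = 9 − 0 − 8 = 1; all invariant factors of ∂_1 are 1 so no torsion. So H_0 ≅ Z.
rank ∂_1 = 8, rank ∂_2 = 18 ⇒ b_1 = 27 − 8 − 18 = 1; ∂_2 has invariant factor(s) [2] giving torsion. So H_1 ≅ Z ⊕ Z/2Z.
rank ∂_2 = 18, rank ∂_3 = 0 ⇒ b_2 = 18 − 18 − 0 = 0. So H_2 ≅ 0.

H_0 ≅ Z,  H_1 ≅ Z ⊕ Z/2Z,  H_2 = 0.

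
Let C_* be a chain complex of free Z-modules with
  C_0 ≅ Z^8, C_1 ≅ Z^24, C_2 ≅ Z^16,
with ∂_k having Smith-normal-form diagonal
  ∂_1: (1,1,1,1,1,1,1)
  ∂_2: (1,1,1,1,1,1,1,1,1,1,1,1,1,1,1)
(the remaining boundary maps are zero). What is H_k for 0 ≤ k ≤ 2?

H_0: b_0 = 8 − 0 − 7 = 1; torsion from ∂_1 factors > 1: none. So H_0 ≅ Z.
H_1: b_1 = 24 − 7 − 15 = 2; torsion from ∂_2 factors > 1: none. So H_1 ≅ Z^2.
H_2: b_2 = 16 − 15 − 0 = 1; torsion from ∂_3 factors > 1: none. So H_2 ≅ Z.

H_0 ≅ Z,  H_1 ≅ Z^2,  H_2 ≅ Z.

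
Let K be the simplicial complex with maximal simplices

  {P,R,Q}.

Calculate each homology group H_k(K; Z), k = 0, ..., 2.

H_0 = Z,  H_1 = 0,  H_2 = 0.

Fix the vertex order P < Q < R and write every simplex with vertices in increasing order. Then dim K = 2 and the simplices of K are:

  0-simplices (3): P, Q, R
  1-simplices (3): PQ, PR, QR
  2-simplices (1): PQR

Hence C_0 ≅ Z^3, C_1 ≅ Z^3, C_2 ≅ Z^1.

Boundary ∂_1: C_1 → C_0 is given by ∂[p,q] = [q] − [p]. For instance
  ∂QR = R − Q.
This gives a 3×3 integer matrix of rank 2; reducing to Smith normal form yields diagonal entries (1,1).

∂_2: C_2 → C_1 maps a triangle to the signed sum of its edges. For instance
  ∂PQR = QR − PR + PQ.
This gives a 3×1 integer matrix of rank 1; reducing to Smith normal form yields diagonal entries (1).

From H_k ≅ ker(∂_k) / im(∂_{k+1}) we obtain:

  H_0: rank C_0 − rank ∂_1 = 3 − 2 = 1, and the invariant factors of ∂_1 are all 1, so H_0 ≅ Z.
  H_1: rank ker ∂_1 − rank ∂_2 = (3 − 2) − 1 = 0, and the invariant factors of ∂_2 are all 1, so H_1 ≅ 0.
  H_2: rank ker ∂_2 − rank ∂_3 = (1 − 1) − 0 = 0, and there is no ∂_3, so H_2 ≅ 0.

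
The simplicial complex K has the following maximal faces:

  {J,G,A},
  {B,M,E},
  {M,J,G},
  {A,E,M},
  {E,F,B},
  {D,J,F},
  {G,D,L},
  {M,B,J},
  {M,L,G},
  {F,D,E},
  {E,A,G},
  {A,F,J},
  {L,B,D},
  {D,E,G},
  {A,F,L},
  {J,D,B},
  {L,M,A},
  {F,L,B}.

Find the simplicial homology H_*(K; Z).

H_0 ≅ Z,  H_1 ≅ Z ⊕ Z/2Z,  H_2 = 0.

We work with the vertex ordering A < B < D < E < F < G < J < L < M. The simplices of K, each written with vertices in increasing order, are:

  0-simplices (9): A, B, D, E, F, G, J, L, M
  1-simplices (27): AE, AF, AG, AJ, AL, AM, BD, BE, BF, BJ, BL, BM, DE, DF, DG, DJ, DL, EF, EG, EM, FJ, FL, GJ, GL, GM, JM, LM
  2-simplices (18): AEG, AEM, AFJ, AFL, AGJ, ALM, BDJ, BDL, BEF, BEM, BFL, BJM, DEF, DEG, DFJ, DGL, GJM, GLM

giving chain groups C_0 ≅ Z^9, C_1 ≅ Z^27, C_2 ≅ Z^18.

∂_1: C_1 → C_0 sends each edge [p,q] (with p < q) to q − p. For instance
  ∂AJ = J − A.
As a 9×27 matrix over Z this has rank 8, with invariant factors (1,1,1,1,1,1,1,1).

∂_2: C_2 → C_1 acts by ∂[p,q,r] = [q,r] − [p,r] + [p,q]. For instance
  ∂AEG = EG − AG + AE,
  ∂ALM = LM − AM + AL.
The resulting 27×18 matrix has rank 18, and its Smith normal form has invariant factors (1,1,1,1,1,1,1,1,1,1,1,1,1,1,1,1,1,2).

Computing H_k = (kernel of ∂_k) / (image of ∂_{k+1}):

  H_0: rank C_0 − rank ∂_1 = 9 − 8 = 1, and the invariant factors of ∂_1 are all 1, so H_0 ≅ Z.
  H_1: rank ker ∂_1 − rank ∂_2 = (27 − 8) − 18 = 1, and ∂_2 has invariant factor 2 > 1, so H_1 ≅ Z ⊕ Z/2Z.
  H_2: rank ker ∂_2 − rank ∂_3 = (18 − 18) − 0 = 0, and there is no ∂_3, so H_2 ≅ 0.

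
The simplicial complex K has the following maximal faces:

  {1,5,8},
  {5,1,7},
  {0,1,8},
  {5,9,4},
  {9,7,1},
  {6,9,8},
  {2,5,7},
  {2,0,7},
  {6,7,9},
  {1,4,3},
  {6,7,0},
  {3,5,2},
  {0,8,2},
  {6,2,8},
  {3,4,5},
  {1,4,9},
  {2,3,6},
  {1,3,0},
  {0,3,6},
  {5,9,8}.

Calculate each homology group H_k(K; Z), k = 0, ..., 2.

H_0 ≅ Z,  H_1 ≅ Z ⊕ Z/2Z,  H_2 = 0.

K has 10 vertices, 30 edges, 20 triangles.
rank ∂_0 = 0, rank ∂_1 = 9 ⇒ b_0 = 10 − 0 − 9 = 1; all invariant factors of ∂_1 are 1 so no torsion. So H_0 ≅ Z.
rank ∂_1 = 9, rank ∂_2 = 20 ⇒ b_1 = 30 − 9 − 20 = 1; ∂_2 has invariant factor(s) [2] giving torsion. So H_1 ≅ Z ⊕ Z/2Z.
rank ∂_2 = 20, rank ∂_3 = 0 ⇒ b_2 = 20 − 20 − 0 = 0. So H_2 ≅ 0.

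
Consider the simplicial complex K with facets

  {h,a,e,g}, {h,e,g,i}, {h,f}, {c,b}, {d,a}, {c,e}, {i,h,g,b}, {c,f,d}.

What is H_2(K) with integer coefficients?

H_2 ≅ 0.

We work with the vertex ordering a < b < c < d < e < f < g < h < i. The simplices of K, each written with vertices in increasing order, are:

  0-simplices (9): a, b, c, d, e, f, g, h, i
  1-simplices (19): ad, ae, ag, ah, bc, bg, bh, bi, cd, ce, cf, df, eg, eh, ei, fh, gh, gi, hi
  2-simplices (11): aeg, aeh, agh, bgh, bgi, bhi, cdf, egh, egi, ehi, ghi
  3-simplices (3): aegh, bghi, eghi

Hence C_0 ≅ Z^9, C_1 ≅ Z^19, C_2 ≅ Z^11, C_3 ≅ Z^3.

The boundary map ∂_1: C_1 → C_0 is given by ∂[p,q] = [q] − [p]. For instance
  ∂gh = h − g.
The resulting 9×19 matrix has rank 8, and its Smith normal form has invariant factors (1,1,1,1,1,1,1,1).

The boundary map ∂_2: C_2 → C_1 sends each 2-simplex [p,q,r] to [q,r] − [p,r] + [p,q]. For instance
  ∂aeh = eh − ah + ae,
  ∂bgh = gh − bh + bg.
This gives a 19×11 integer matrix of rank 8; reducing to Smith normal form yields diagonal entries (1,1,1,1,1,1,1,1).

∂_3: C_3 → C_2 sends each 3-simplex σ to the alternating sum Σ_i (−1)^i (σ with its i-th vertex removed). For instance
  ∂bghi = ghi − bhi + bgi − bgh,
  ∂eghi = ghi − ehi + egi − egh.
The resulting 11×3 matrix has rank 3, and its Smith normal form has invariant factors (1,1,1).

Now H_k = ker ∂_k / im ∂_{k+1}, so:

  H_2: rank ker ∂_2 − rank ∂_3 = (11 − 8) − 3 = 0, and the invariant factors of ∂_3 are all 1, so H_2 = 0.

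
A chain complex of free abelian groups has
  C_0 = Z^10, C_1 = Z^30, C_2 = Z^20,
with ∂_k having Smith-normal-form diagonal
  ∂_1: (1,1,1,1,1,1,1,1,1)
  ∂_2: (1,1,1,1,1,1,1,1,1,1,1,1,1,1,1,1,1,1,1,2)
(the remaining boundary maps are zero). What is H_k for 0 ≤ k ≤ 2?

H_0 = Z,  H_1 = Z ⊕ Z/2,  H_2 = 0.

H_0: b_0 = 10 − 0 − 9 = 1; torsion from ∂_1 factors > 1: none. So H_0 = Z.
H_1: b_1 = 30 − 9 − 20 = 1; torsion from ∂_2 factors > 1: [2]. So H_1 = Z ⊕ Z/2.
H_2: b_2 = 20 − 20 − 0 = 0; torsion from ∂_3 factors > 1: none. So H_2 = 0.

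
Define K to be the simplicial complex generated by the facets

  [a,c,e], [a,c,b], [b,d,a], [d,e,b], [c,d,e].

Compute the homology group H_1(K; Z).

H_1 = Z.

Fix the vertex order a < b < c < d < e and write every simplex with vertices in increasing order. Then dim K = 2 and the simplices of K are:

  0-simplices (5): a, b, c, d, e
  1-simplices (10): ab, ac, ad, ae, bc, bd, be, cd, ce, de
  2-simplices (5): abc, abd, ace, bde, cde

giving chain groups C_0 ≅ Z^5, C_1 ≅ Z^10, C_2 ≅ Z^5.

∂_1: C_1 → C_0 maps an edge to its endpoints' difference, ∂[p,q] = q − p. For instance
  ∂be = e − b.
The resulting 5×10 matrix has rank 4, and its Smith normal form has invariant factors (1,1,1,1).

Boundary ∂_2: C_2 → C_1 sends each 2-simplex [p,q,r] to [q,r] − [p,r] + [p,q]. For instance
  ∂bde = de − be + bd,
  ∂ace = ce − ae + ac.
This gives a 10×5 integer matrix of rank 5; reducing to Smith normal form yields diagonal entries (1,1,1,1,1).

Computing H_k = (kernel of ∂_k) / (image of ∂_{k+1}):

  H_1: rank ker ∂_1 − rank ∂_2 = (10 − 4) − 5 = 1, and the invariant factors of ∂_2 are all 1, so H_1 ≅ Z.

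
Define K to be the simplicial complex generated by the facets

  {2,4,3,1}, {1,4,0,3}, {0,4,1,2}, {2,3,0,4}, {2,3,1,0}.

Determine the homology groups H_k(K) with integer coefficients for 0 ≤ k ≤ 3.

We work with the vertex ordering 0 < 1 < 2 < 3 < 4. The simplices of K, each written with vertices in increasing order, are:

  0-simplices (5): [0], [1], [2], [3], [4]
  1-simplices (10): [0,1], [0,2], [0,3], [0,4], [1,2], [1,3], [1,4], [2,3], [2,4], [3,4]
  2-simplices (10): [0,1,2], [0,1,3], [0,1,4], [0,2,3], [0,2,4], [0,3,4], [1,2,3], [1,2,4], [1,3,4], [2,3,4]
  3-simplices (5): [0,1,2,3], [0,1,2,4], [0,1,3,4], [0,2,3,4], [1,2,3,4]

so the chain groups are C_0 ≅ Z^5, C_1 ≅ Z^10, C_2 ≅ Z^10, C_3 ≅ Z^5.

∂_1: C_1 → C_0 maps an edge to its endpoints' difference, ∂[p,q] = q − p. For instance
  ∂[1,4] = [4] − [1].
The resulting 5×10 matrix has rank 4, and its Smith normal form has invariant factors (1,1,1,1).

The boundary map ∂_2: C_2 → C_1 acts by ∂[p,q,r] = [q,r] − [p,r] + [p,q]. For instance
  ∂[0,2,3] = [2,3] − [0,3] + [0,2],
  ∂[0,1,2] = [1,2] − [0,2] + [0,1].
As a 10×10 matrix over Z this has rank 6, with invariant factors (1,1,1,1,1,1).

Boundary ∂_3: C_3 → C_2 sends each 3-simplex σ to the alternating sum Σ_i (−1)^i (σ with its i-th vertex removed). For instance
  ∂[0,1,2,3] = [1,2,3] − [0,2,3] + [0,1,3] − [0,1,2],
  ∂[0,1,2,4] = [1,2,4] − [0,2,4] + [0,1,4] − [0,1,2].
As a 10×5 matrix over Z this has rank 4, with invariant factors (1,1,1,1).

Reading off H_k = ker ∂_k / im ∂_{k+1}:

  H_0: rank C_0 − rank ∂_1 = 5 − 4 = 1, and the invariant factors of ∂_1 are all 1, so H_0 ≅ Z.
  H_1: rank ker ∂_1 − rank ∂_2 = (10 − 4) − 6 = 0, and the invariant factors of ∂_2 are all 1, so H_1 ≅ 0.
  H_2: rank ker ∂_2 − rank ∂_3 = (10 − 6) − 4 = 0, and the invariant factors of ∂_3 are all 1, so H_2 ≅ 0.
  H_3: rank ker ∂_3 − rank ∂_4 = (5 − 4) − 0 = 1, and there is no ∂_4, so H_3 ≅ Z.

H_0 = Z,  H_1 = 0,  H_2 = 0,  H_3 = Z.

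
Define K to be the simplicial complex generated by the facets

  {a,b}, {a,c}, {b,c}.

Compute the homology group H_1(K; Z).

Take the total order a < b < c on the vertex set. Then K (dimension 1) consists of the simplices:

  0-simplices (3): a, b, c
  1-simplices (3): ab, ac, bc

giving chain groups C_0 ≅ Z^3, C_1 ≅ Z^3.

Boundary ∂_1: C_1 → C_0 maps an edge to its endpoints' difference, ∂[p,q] = q − p. For instance
  ∂bc = c − b.
As a 3×3 matrix over Z this has rank 2, with invariant factors (1,1).

Now H_k = ker ∂_k / im ∂_{k+1}, so:

  H_1: rank ker ∂_1 − rank ∂_2 = (3 − 2) − 0 = 1, and there is no ∂_2, so H_1 ≅ Z.

H_1 ≅ Z.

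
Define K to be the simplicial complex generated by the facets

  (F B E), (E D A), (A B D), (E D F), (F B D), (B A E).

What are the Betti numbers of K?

We work with the vertex ordering A < B < D < E < F. The simplices of K, each written with vertices in increasing order, are:

  0-simplices (5): A, B, D, E, F
  1-simplices (9): AB, AD, AE, BD, BE, BF, DE, DF, EF
  2-simplices (6): ABD, ABE, ADE, BDF, BEF, DEF

giving chain groups C_0 ≅ Z^5, C_1 ≅ Z^9, C_2 ≅ Z^6.

Boundary ∂_1: C_1 → C_0 maps an edge to its endpoints' difference, ∂[p,q] = q − p.
As a 5×9 matrix over Z this has rank 4, with invariant factors (1,1,1,1).

∂_2: C_2 → C_1 acts by ∂[p,q,r] = [q,r] − [p,r] + [p,q]. For instance
  ∂BDF = DF − BF + BD,
  ∂ABD = BD − AD + AB.
The resulting 9×6 matrix has rank 5, and its Smith normal form has invariant factors (1,1,1,1,1).

Now H_k = ker ∂_k / im ∂_{k+1}, so:

  H_0: rank C_0 − rank ∂_1 = 5 − 4 = 1, and the invariant factors of ∂_1 are all 1, so H_0 = Z.
  H_1: rank ker ∂_1 − rank ∂_2 = (9 − 4) − 5 = 0, and the invariant factors of ∂_2 are all 1, so H_1 = 0.
  H_2: rank ker ∂_2 − rank ∂_3 = (6 − 5) − 0 = 1, and there is no ∂_3, so H_2 = Z.

Hence the Betti numbers are b_0 = 1, b_1 = 0, b_2 = 1.

b_0 = 1, b_1 = 0, b_2 = 1.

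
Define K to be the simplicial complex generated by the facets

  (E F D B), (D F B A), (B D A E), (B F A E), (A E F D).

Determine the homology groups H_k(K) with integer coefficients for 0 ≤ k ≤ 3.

H_0 = Z,  H_1 = 0,  H_2 = 0,  H_3 = Z.

K has 5 vertices, 10 edges, 10 triangles, 5 3-simplices.
rank ∂_0 = 0, rank ∂_1 = 4 ⇒ b_0 = 5 − 0 − 4 = 1; all invariant factors of ∂_1 are 1 so no torsion. So H_0 ≅ Z.
rank ∂_1 = 4, rank ∂_2 = 6 ⇒ b_1 = 10 − 4 − 6 = 0; all invariant factors of ∂_2 are 1 so no torsion. So H_1 ≅ 0.
rank ∂_2 = 6, rank ∂_3 = 4 ⇒ b_2 = 10 − 6 − 4 = 0; all invariant factors of ∂_3 are 1 so no torsion. So H_2 ≅ 0.
rank ∂_3 = 4, rank ∂_4 = 0 ⇒ b_3 = 5 − 4 − 0 = 1. So H_3 ≅ Z.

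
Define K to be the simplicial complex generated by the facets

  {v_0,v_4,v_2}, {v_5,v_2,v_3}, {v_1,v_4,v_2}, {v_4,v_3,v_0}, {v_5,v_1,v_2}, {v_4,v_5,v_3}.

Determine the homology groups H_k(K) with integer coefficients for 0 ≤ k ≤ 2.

Order the vertices as v_0 < v_1 < v_2 < v_3 < v_4 < v_5. Listing each simplex with vertices in this order, K has dimension 2 with simplices:

  0-simplices (6): [v_0], [v_1], [v_2], [v_3], [v_4], [v_5]
  1-simplices (12): [v_0,v_2], [v_0,v_3], [v_0,v_4], [v_1,v_2], [v_1,v_4], [v_1,v_5], [v_2,v_3], [v_2,v_4], [v_2,v_5], [v_3,v_4], [v_3,v_5], [v_4,v_5]
  2-simplices (6): [v_0,v_2,v_4], [v_0,v_3,v_4], [v_1,v_2,v_4], [v_1,v_2,v_5], [v_2,v_3,v_5], [v_3,v_4,v_5]

giving chain groups C_0 ≅ Z^6, C_1 ≅ Z^12, C_2 ≅ Z^6.

∂_1: C_1 → C_0 sends each edge [p,q] (with p < q) to q − p.
This gives a 6×12 integer matrix of rank 5; reducing to Smith normal form yields diagonal entries (1,1,1,1,1).

∂_2: C_2 → C_1 maps a triangle to the signed sum of its edges. For instance
  ∂[v_0,v_2,v_4] = [v_2,v_4] − [v_0,v_4] + [v_0,v_2],
  ∂[v_2,v_3,v_5] = [v_3,v_5] − [v_2,v_5] + [v_2,v_3].
As a 12×6 matrix over Z this has rank 6, with invariant factors (1,1,1,1,1,1).

From H_k ≅ ker(∂_k) / im(∂_{k+1}) we obtain:

  H_0: rank C_0 − rank ∂_1 = 6 − 5 = 1, and the invariant factors of ∂_1 are all 1, so H_0 ≅ Z.
  H_1: rank ker ∂_1 − rank ∂_2 = (12 − 5) − 6 = 1, and the invariant factors of ∂_2 are all 1, so H_1 ≅ Z.
  H_2: rank ker ∂_2 − rank ∂_3 = (6 − 6) − 0 = 0, and there is no ∂_3, so H_2 ≅ 0.

H_0 ≅ Z,  H_1 ≅ Z,  H_2 = 0.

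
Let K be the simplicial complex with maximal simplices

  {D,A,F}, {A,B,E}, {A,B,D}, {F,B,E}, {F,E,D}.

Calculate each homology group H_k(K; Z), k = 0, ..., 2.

H_0 ≅ Z,  H_1 ≅ Z,  H_2 = 0.

Take the total order A < B < D < E < F on the vertex set. Then K (dimension 2) consists of the simplices:

  0-simplices (5): A, B, D, E, F
  1-simplices (10): AB, AD, AE, AF, BD, BE, BF, DE, DF, EF
  2-simplices (5): ABD, ABE, ADF, BEF, DEF

Hence C_0 ≅ Z^5, C_1 ≅ Z^10, C_2 ≅ Z^5.

Boundary ∂_1: C_1 → C_0 maps an edge to its endpoints' difference, ∂[p,q] = q − p. For instance
  ∂DF = F − D.
As a 5×10 matrix over Z this has rank 4, with invariant factors (1,1,1,1).

∂_2: C_2 → C_1 acts by ∂[p,q,r] = [q,r] − [p,r] + [p,q]. For instance
  ∂BEF = EF − BF + BE,
  ∂DEF = EF − DF + DE.
The resulting 10×5 matrix has rank 5, and its Smith normal form has invariant factors (1,1,1,1,1).

Now H_k = ker ∂_k / im ∂_{k+1}, so:

  H_0: rank C_0 − rank ∂_1 = 5 − 4 = 1, and the invariant factors of ∂_1 are all 1, so H_0 = Z.
  H_1: rank ker ∂_1 − rank ∂_2 = (10 − 4) − 5 = 1, and the invariant factors of ∂_2 are all 1, so H_1 = Z.
  H_2: rank ker ∂_2 − rank ∂_3 = (5 − 5) − 0 = 0, and there is no ∂_3, so H_2 = 0.

As a check, the Euler characteristic is 5 − 10 + 5 = 0, which agrees with 1 − 1 + 0 = 0.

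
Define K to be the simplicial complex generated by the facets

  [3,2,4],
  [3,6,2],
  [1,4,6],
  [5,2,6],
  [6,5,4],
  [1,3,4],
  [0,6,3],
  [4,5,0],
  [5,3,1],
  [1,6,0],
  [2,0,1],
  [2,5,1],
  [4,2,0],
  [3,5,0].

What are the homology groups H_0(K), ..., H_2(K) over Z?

Order the vertices as 0 < 1 < 2 < 3 < 4 < 5 < 6. Listing each simplex with vertices in this order, K has dimension 2 with simplices:

  0-simplices (7): [0], [1], [2], [3], [4], [5], [6]
  1-simplices (21): [0,1], [0,2], [0,3], [0,4], [0,5], [0,6], [1,2], [1,3], [1,4], [1,5], [1,6], [2,3], [2,4], [2,5], [2,6], [3,4], [3,5], [3,6], [4,5], [4,6], [5,6]
  2-simplices (14): [0,1,2], [0,1,6], [0,2,4], [0,3,5], [0,3,6], [0,4,5], [1,2,5], [1,3,4], [1,3,5], [1,4,6], [2,3,4], [2,3,6], [2,5,6], [4,5,6]

giving chain groups C_0 ≅ Z^7, C_1 ≅ Z^21, C_2 ≅ Z^14.

Boundary ∂_1: C_1 → C_0 sends each edge [p,q] (with p < q) to q − p.
This gives a 7×21 integer matrix of rank 6; reducing to Smith normal form yields diagonal entries (1,1,1,1,1,1).

∂_2: C_2 → C_1 acts by ∂[p,q,r] = [q,r] − [p,r] + [p,q]. For instance
  ∂[0,3,6] = [3,6] − [0,6] + [0,3],
  ∂[1,2,5] = [2,5] − [1,5] + [1,2].
The 21×14 boundary matrix has rank 13 and Smith normal form diag(1,1,1,1,1,1,1,1,1,1,1,1,1).

Reading off H_k = ker ∂_k / im ∂_{k+1}:

  H_0: rank C_0 − rank ∂_1 = 7 − 6 = 1, and the invariant factors of ∂_1 are all 1, so H_0 = Z.
  H_1: rank ker ∂_1 − rank ∂_2 = (21 − 6) − 13 = 2, and the invariant factors of ∂_2 are all 1, so H_1 = Z^2.
  H_2: rank ker ∂_2 − rank ∂_3 = (14 − 13) − 0 = 1, and there is no ∂_3, so H_2 = Z.

As a check, the Euler characteristic is 7 − 21 + 14 = 0, which agrees with 1 − 2 + 1 = 0.

H_0 ≅ Z,  H_1 ≅ Z^2,  H_2 ≅ Z.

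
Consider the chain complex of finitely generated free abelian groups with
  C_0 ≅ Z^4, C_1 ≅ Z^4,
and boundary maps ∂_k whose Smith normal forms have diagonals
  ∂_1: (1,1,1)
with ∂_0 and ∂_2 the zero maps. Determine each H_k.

H_0: b_0 = 4 − 0 − 3 = 1; torsion from ∂_1 factors > 1: none. So H_0 = Z.
H_1: b_1 = 4 − 3 − 0 = 1; torsion from ∂_2 factors > 1: none. So H_1 = Z.

H_0 = Z,  H_1 = Z.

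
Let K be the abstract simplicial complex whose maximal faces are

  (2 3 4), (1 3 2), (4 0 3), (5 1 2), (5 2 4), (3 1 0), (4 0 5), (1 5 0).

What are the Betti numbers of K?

Take the total order 0 < 1 < 2 < 3 < 4 < 5 on the vertex set. Then K (dimension 2) consists of the simplices:

  0-simplices (6): [0], [1], [2], [3], [4], [5]
  1-simplices (12): [0,1], [0,3], [0,4], [0,5], [1,2], [1,3], [1,5], [2,3], [2,4], [2,5], [3,4], [4,5]
  2-simplices (8): [0,1,3], [0,1,5], [0,3,4], [0,4,5], [1,2,3], [1,2,5], [2,3,4], [2,4,5]

giving chain groups C_0 ≅ Z^6, C_1 ≅ Z^12, C_2 ≅ Z^8.

Boundary ∂_1: C_1 → C_0 is given by ∂[p,q] = [q] − [p].
This gives a 6×12 integer matrix of rank 5; reducing to Smith normal form yields diagonal entries (1,1,1,1,1).

∂_2: C_2 → C_1 maps a triangle to the signed sum of its edges. For instance
  ∂[2,3,4] = [3,4] − [2,4] + [2,3],
  ∂[2,4,5] = [4,5] − [2,5] + [2,4].
The 12×8 boundary matrix has rank 7 and Smith normal form diag(1,1,1,1,1,1,1).

Computing H_k = (kernel of ∂_k) / (image of ∂_{k+1}):

  H_0: rank C_0 − rank ∂_1 = 6 − 5 = 1, and the invariant factors of ∂_1 are all 1, so H_0 = Z.
  H_1: rank ker ∂_1 − rank ∂_2 = (12 − 5) − 7 = 0, and the invariant factors of ∂_2 are all 1, so H_1 = 0.
  H_2: rank ker ∂_2 − rank ∂_3 = (8 − 7) − 0 = 1, and there is no ∂_3, so H_2 = Z.

As a check, the Euler characteristic is 6 − 12 + 8 = 2, which agrees with 1 − 0 + 1 = 2.
(K is a triangulation of the 2-sphere S^2.)

Hence the Betti numbers are b_0 = 1, b_1 = 0, b_2 = 1.

b_0 = 1, b_1 = 0, b_2 = 1.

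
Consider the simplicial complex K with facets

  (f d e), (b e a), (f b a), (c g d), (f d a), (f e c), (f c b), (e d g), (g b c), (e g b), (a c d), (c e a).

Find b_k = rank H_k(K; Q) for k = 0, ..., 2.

Take the total order a < b < c < d < e < f < g on the vertex set. Then K (dimension 2) consists of the simplices:

  0-simplices (7): a, b, c, d, e, f, g
  1-simplices (18): ab, ac, ad, ae, af, bc, be, bf, bg, cd, ce, cf, cg, de, df, dg, ef, eg
  2-simplices (12): abe, abf, acd, ace, adf, bcf, bcg, beg, cdg, cef, def, deg

Hence C_0 ≅ Z^7, C_1 ≅ Z^18, C_2 ≅ Z^12.

The boundary map ∂_1: C_1 → C_0 is given by ∂[p,q] = [q] − [p]. For instance
  ∂df = f − d.
As a 7×18 matrix over Z this has rank 6, with invariant factors (1,1,1,1,1,1).

∂_2: C_2 → C_1 maps a triangle to the signed sum of its edges. For instance
  ∂bcf = cf − bf + bc,
  ∂cdg = dg − cg + cd.
The resulting 18×12 matrix has rank 12, and its Smith normal form has invariant factors (1,1,1,1,1,1,1,1,1,1,1,2).

Computing H_k = (kernel of ∂_k) / (image of ∂_{k+1}):

  H_0: rank C_0 − rank ∂_1 = 7 − 6 = 1, and the invariant factors of ∂_1 are all 1, so H_0 = Z.
  H_1: rank ker ∂_1 − rank ∂_2 = (18 − 6) − 12 = 0, and ∂_2 has invariant factor 2 > 1, so H_1 = Z/2.
  H_2: rank ker ∂_2 − rank ∂_3 = (12 − 12) − 0 = 0, and there is no ∂_3, so H_2 = 0.

As a check, the Euler characteristic is 7 − 18 + 12 = 1, which agrees with 1 − 0 + 0 = 1.

Hence the Betti numbers are b_0 = 1, b_1 = 0, b_2 = 0.

b_0 = 1, b_1 = 0, b_2 = 0.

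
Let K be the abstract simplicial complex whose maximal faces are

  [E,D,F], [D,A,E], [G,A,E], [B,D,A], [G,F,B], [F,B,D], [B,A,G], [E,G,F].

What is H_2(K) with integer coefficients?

H_2 = Z.

Order the vertices as A < B < D < E < F < G. Listing each simplex with vertices in this order, K has dimension 2 with simplices:

  0-simplices (6): A, B, D, E, F, G
  1-simplices (12): AB, AD, AE, AG, BD, BF, BG, DE, DF, EF, EG, FG
  2-simplices (8): ABD, ABG, ADE, AEG, BDF, BFG, DEF, EFG

so the chain groups are C_0 ≅ Z^6, C_1 ≅ Z^12, C_2 ≅ Z^8.

∂_1: C_1 → C_0 sends each edge [p,q] (with p < q) to q − p. For instance
  ∂AD = D − A.
This gives a 6×12 integer matrix of rank 5; reducing to Smith normal form yields diagonal entries (1,1,1,1,1).

∂_2: C_2 → C_1 maps a triangle to the signed sum of its edges. For instance
  ∂EFG = FG − EG + EF,
  ∂DEF = EF − DF + DE.
This gives a 12×8 integer matrix of rank 7; reducing to Smith normal form yields diagonal entries (1,1,1,1,1,1,1).

From H_k ≅ ker(∂_k) / im(∂_{k+1}) we obtain:

  H_2: rank ker ∂_2 − rank ∂_3 = (8 − 7) − 0 = 1, and there is no ∂_3, so H_2 ≅ Z.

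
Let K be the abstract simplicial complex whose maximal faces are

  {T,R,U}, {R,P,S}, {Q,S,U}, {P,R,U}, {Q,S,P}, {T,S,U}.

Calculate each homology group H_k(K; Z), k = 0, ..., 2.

H_0 ≅ Z,  H_1 ≅ Z,  H_2 = 0.

We work with the vertex ordering P < Q < R < S < T < U. The simplices of K, each written with vertices in increasing order, are:

  0-simplices (6): P, Q, R, S, T, U
  1-simplices (12): PQ, PR, PS, PU, QS, QU, RS, RT, RU, ST, SU, TU
  2-simplices (6): PQS, PRS, PRU, QSU, RTU, STU

so the chain groups are C_0 ≅ Z^6, C_1 ≅ Z^12, C_2 ≅ Z^6.

∂_1: C_1 → C_0 maps an edge to its endpoints' difference, ∂[p,q] = q − p.
The resulting 6×12 matrix has rank 5, and its Smith normal form has invariant factors (1,1,1,1,1).

Boundary ∂_2: C_2 → C_1 acts by ∂[p,q,r] = [q,r] − [p,r] + [p,q]. For instance
  ∂PQS = QS − PS + PQ,
  ∂RTU = TU − RU + RT.
The 12×6 boundary matrix has rank 6 and Smith normal form diag(1,1,1,1,1,1).

From H_k ≅ ker(∂_k) / im(∂_{k+1}) we obtain:

  H_0: rank C_0 − rank ∂_1 = 6 − 5 = 1, and the invariant factors of ∂_1 are all 1, so H_0 = Z.
  H_1: rank ker ∂_1 − rank ∂_2 = (12 − 5) − 6 = 1, and the invariant factors of ∂_2 are all 1, so H_1 = Z.
  H_2: rank ker ∂_2 − rank ∂_3 = (6 − 6) − 0 = 0, and there is no ∂_3, so H_2 = 0.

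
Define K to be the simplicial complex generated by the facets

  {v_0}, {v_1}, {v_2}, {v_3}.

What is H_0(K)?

Take the total order v_0 < v_1 < v_2 < v_3 on the vertex set. Then K (dimension 0) consists of the simplices:

  0-simplices (4): [v_0], [v_1], [v_2], [v_3]

giving chain groups C_0 ≅ Z^4.

Now H_k = ker ∂_k / im ∂_{k+1}, so:

  H_0: rank C_0 − rank ∂_1 = 4 − 0 = 4, and there is no ∂_1, so H_0 = Z^4.

(K is a triangulation of a set of 4 points.)

H_0 = Z^4.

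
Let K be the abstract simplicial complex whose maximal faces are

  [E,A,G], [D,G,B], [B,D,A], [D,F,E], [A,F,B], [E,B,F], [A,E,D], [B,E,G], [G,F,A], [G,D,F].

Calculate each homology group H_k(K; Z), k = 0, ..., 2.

Order the vertices as A < B < D < E < F < G. Listing each simplex with vertices in this order, K has dimension 2 with simplices:

  0-simplices (6): A, B, D, E, F, G
  1-simplices (15): AB, AD, AE, AF, AG, BD, BE, BF, BG, DE, DF, DG, EF, EG, FG
  2-simplices (10): ABD, ABF, ADE, AEG, AFG, BDG, BEF, BEG, DEF, DFG

Hence C_0 ≅ Z^6, C_1 ≅ Z^15, C_2 ≅ Z^10.

∂_1: C_1 → C_0 maps an edge to its endpoints' difference, ∂[p,q] = q − p.
As a 6×15 matrix over Z this has rank 5, with invariant factors (1,1,1,1,1).

The boundary map ∂_2: C_2 → C_1 sends each 2-simplex [p,q,r] to [q,r] − [p,r] + [p,q]. For instance
  ∂DEF = EF − DF + DE,
  ∂ADE = DE − AE + AD.
This gives a 15×10 integer matrix of rank 10; reducing to Smith normal form yields diagonal entries (1,1,1,1,1,1,1,1,1,2).

From H_k ≅ ker(∂_k) / im(∂_{k+1}) we obtain:

  H_0: rank C_0 − rank ∂_1 = 6 − 5 = 1, and the invariant factors of ∂_1 are all 1, so H_0 ≅ Z.
  H_1: rank ker ∂_1 − rank ∂_2 = (15 − 5) − 10 = 0, and ∂_2 has invariant factor 2 > 1, so H_1 ≅ Z_2.
  H_2: rank ker ∂_2 − rank ∂_3 = (10 − 10) − 0 = 0, and there is no ∂_3, so H_2 ≅ 0.

As a check, the Euler characteristic is 6 − 15 + 10 = 1, which agrees with 1 − 0 + 0 = 1.
(K is a triangulation of the real projective plane RP^2.)

H_0 = Z,  H_1 = Z_2,  H_2 = 0.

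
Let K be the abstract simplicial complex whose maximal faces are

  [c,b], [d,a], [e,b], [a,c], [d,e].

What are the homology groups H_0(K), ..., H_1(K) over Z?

Order the vertices as a < b < c < d < e. Listing each simplex with vertices in this order, K has dimension 1 with simplices:

  0-simplices (5): a, b, c, d, e
  1-simplices (5): ac, ad, bc, be, de

Hence C_0 ≅ Z^5, C_1 ≅ Z^5.

The boundary map ∂_1: C_1 → C_0 is given by ∂[p,q] = [q] − [p]. For instance
  ∂ac = c − a.
This gives a 5×5 integer matrix of rank 4; reducing to Smith normal form yields diagonal entries (1,1,1,1).

Reading off H_k = ker ∂_k / im ∂_{k+1}:

  H_0: rank C_0 − rank ∂_1 = 5 − 4 = 1, and the invariant factors of ∂_1 are all 1, so H_0 ≅ Z.
  H_1: rank ker ∂_1 − rank ∂_2 = (5 − 4) − 0 = 1, and there is no ∂_2, so H_1 ≅ Z.

H_0 = Z,  H_1 = Z.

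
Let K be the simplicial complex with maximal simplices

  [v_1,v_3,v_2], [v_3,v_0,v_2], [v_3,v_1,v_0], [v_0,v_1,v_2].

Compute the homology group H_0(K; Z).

Take the total order v_0 < v_1 < v_2 < v_3 on the vertex set. Then K (dimension 2) consists of the simplices:

  0-simplices (4): [v_0], [v_1], [v_2], [v_3]
  1-simplices (6): [v_0,v_1], [v_0,v_2], [v_0,v_3], [v_1,v_2], [v_1,v_3], [v_2,v_3]
  2-simplices (4): [v_0,v_1,v_2], [v_0,v_1,v_3], [v_0,v_2,v_3], [v_1,v_2,v_3]

giving chain groups C_0 ≅ Z^4, C_1 ≅ Z^6, C_2 ≅ Z^4.

∂_1: C_1 → C_0 is given by ∂[p,q] = [q] − [p]. For instance
  ∂[v_2,v_3] = [v_3] − [v_2].
As a 4×6 matrix over Z this has rank 3, with invariant factors (1,1,1).

∂_2: C_2 → C_1 acts by ∂[p,q,r] = [q,r] − [p,r] + [p,q]. For instance
  ∂[v_0,v_1,v_2] = [v_1,v_2] − [v_0,v_2] + [v_0,v_1],
  ∂[v_0,v_2,v_3] = [v_2,v_3] − [v_0,v_3] + [v_0,v_2].
The 6×4 boundary matrix has rank 3 and Smith normal form diag(1,1,1).

From H_k ≅ ker(∂_k) / im(∂_{k+1}) we obtain:

  H_0: rank C_0 − rank ∂_1 = 4 − 3 = 1, and the invariant factors of ∂_1 are all 1, so H_0 = Z.

H_0 ≅ Z.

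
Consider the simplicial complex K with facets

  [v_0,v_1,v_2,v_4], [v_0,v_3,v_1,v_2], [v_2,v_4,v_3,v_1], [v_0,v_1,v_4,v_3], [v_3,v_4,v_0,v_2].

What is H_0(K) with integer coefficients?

H_0 = Z.

Take the total order v_0 < v_1 < v_2 < v_3 < v_4 on the vertex set. Then K (dimension 3) consists of the simplices:

  0-simplices (5): [v_0], [v_1], [v_2], [v_3], [v_4]
  1-simplices (10): [v_0,v_1], [v_0,v_2], [v_0,v_3], [v_0,v_4], [v_1,v_2], [v_1,v_3], [v_1,v_4], [v_2,v_3], [v_2,v_4], [v_3,v_4]
  2-simplices (10): [v_0,v_1,v_2], [v_0,v_1,v_3], [v_0,v_1,v_4], [v_0,v_2,v_3], [v_0,v_2,v_4], [v_0,v_3,v_4], [v_1,v_2,v_3], [v_1,v_2,v_4], [v_1,v_3,v_4], [v_2,v_3,v_4]
  3-simplices (5): [v_0,v_1,v_2,v_3], [v_0,v_1,v_2,v_4], [v_0,v_1,v_3,v_4], [v_0,v_2,v_3,v_4], [v_1,v_2,v_3,v_4]

giving chain groups C_0 ≅ Z^5, C_1 ≅ Z^10, C_2 ≅ Z^10, C_3 ≅ Z^5.

Boundary ∂_1: C_1 → C_0 is given by ∂[p,q] = [q] − [p]. For instance
  ∂[v_0,v_4] = [v_4] − [v_0].
This gives a 5×10 integer matrix of rank 4; reducing to Smith normal form yields diagonal entries (1,1,1,1).

∂_2: C_2 → C_1 sends each 2-simplex [p,q,r] to [q,r] − [p,r] + [p,q]. For instance
  ∂[v_1,v_2,v_4] = [v_2,v_4] − [v_1,v_4] + [v_1,v_2],
  ∂[v_1,v_3,v_4] = [v_3,v_4] − [v_1,v_4] + [v_1,v_3].
As a 10×10 matrix over Z this has rank 6, with invariant factors (1,1,1,1,1,1).

The boundary map ∂_3: C_3 → C_2 sends each 3-simplex σ to the alternating sum Σ_i (−1)^i (σ with its i-th vertex removed). For instance
  ∂[v_0,v_2,v_3,v_4] = [v_2,v_3,v_4] − [v_0,v_3,v_4] + [v_0,v_2,v_4] − [v_0,v_2,v_3],
  ∂[v_0,v_1,v_2,v_3] = [v_1,v_2,v_3] − [v_0,v_2,v_3] + [v_0,v_1,v_3] − [v_0,v_1,v_2].
This gives a 10×5 integer matrix of rank 4; reducing to Smith normal form yields diagonal entries (1,1,1,1).

Reading off H_k = ker ∂_k / im ∂_{k+1}:

  H_0: rank C_0 − rank ∂_1 = 5 − 4 = 1, and the invariant factors of ∂_1 are all 1, so H_0 ≅ Z.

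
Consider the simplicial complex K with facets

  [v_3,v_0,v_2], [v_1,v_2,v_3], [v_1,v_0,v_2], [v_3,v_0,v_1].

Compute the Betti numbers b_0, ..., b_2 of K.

b_0 = 1, b_1 = 0, b_2 = 1.

Order the vertices as v_0 < v_1 < v_2 < v_3. Listing each simplex with vertices in this order, K has dimension 2 with simplices:

  0-simplices (4): [v_0], [v_1], [v_2], [v_3]
  1-simplices (6): [v_0,v_1], [v_0,v_2], [v_0,v_3], [v_1,v_2], [v_1,v_3], [v_2,v_3]
  2-simplices (4): [v_0,v_1,v_2], [v_0,v_1,v_3], [v_0,v_2,v_3], [v_1,v_2,v_3]

so the chain groups are C_0 ≅ Z^4, C_1 ≅ Z^6, C_2 ≅ Z^4.

∂_1: C_1 → C_0 maps an edge to its endpoints' difference, ∂[p,q] = q − p. For instance
  ∂[v_1,v_3] = [v_3] − [v_1].
The resulting 4×6 matrix has rank 3, and its Smith normal form has invariant factors (1,1,1).

Boundary ∂_2: C_2 → C_1 maps a triangle to the signed sum of its edges. For instance
  ∂[v_1,v_2,v_3] = [v_2,v_3] − [v_1,v_3] + [v_1,v_2],
  ∂[v_0,v_1,v_3] = [v_1,v_3] − [v_0,v_3] + [v_0,v_1].
As a 6×4 matrix over Z this has rank 3, with invariant factors (1,1,1).

Computing H_k = (kernel of ∂_k) / (image of ∂_{k+1}):

  H_0: rank C_0 − rank ∂_1 = 4 − 3 = 1, and the invariant factors of ∂_1 are all 1, so H_0 ≅ Z.
  H_1: rank ker ∂_1 − rank ∂_2 = (6 − 3) − 3 = 0, and the invariant factors of ∂_2 are all 1, so H_1 ≅ 0.
  H_2: rank ker ∂_2 − rank ∂_3 = (4 − 3) − 0 = 1, and there is no ∂_3, so H_2 ≅ Z.

Hence the Betti numbers are b_0 = 1, b_1 = 0, b_2 = 1.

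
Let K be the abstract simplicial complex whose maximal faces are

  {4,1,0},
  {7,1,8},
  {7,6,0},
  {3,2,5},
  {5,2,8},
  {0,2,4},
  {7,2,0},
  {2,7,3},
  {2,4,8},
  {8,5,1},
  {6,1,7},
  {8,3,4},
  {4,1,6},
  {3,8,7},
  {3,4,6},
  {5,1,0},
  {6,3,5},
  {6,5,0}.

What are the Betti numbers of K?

b_0 = 1, b_1 = 1, b_2 = 0.

We work with the vertex ordering 0 < 1 < 2 < 3 < 4 < 5 < 6 < 7 < 8. The simplices of K, each written with vertices in increasing order, are:

  0-simplices (9): [0], [1], [2], [3], [4], [5], [6], [7], [8]
  1-simplices (27): (27 of them)
  2-simplices (18): [0,1,4], [0,1,5], [0,2,4], [0,2,7], [0,5,6], [0,6,7], [1,4,6], [1,5,8], [1,6,7], [1,7,8], [2,3,5], [2,3,7], [2,4,8], [2,5,8], [3,4,6], [3,4,8], [3,5,6], [3,7,8]

giving chain groups C_0 ≅ Z^9, C_1 ≅ Z^27, C_2 ≅ Z^18.

Boundary ∂_1: C_1 → C_0 maps an edge to its endpoints' difference, ∂[p,q] = q − p. For instance
  ∂[0,7] = [7] − [0].
As a 9×27 matrix over Z this has rank 8, with invariant factors (1,1,1,1,1,1,1,1).

∂_2: C_2 → C_1 acts by ∂[p,q,r] = [q,r] − [p,r] + [p,q]. For instance
  ∂[2,3,5] = [3,5] − [2,5] + [2,3],
  ∂[0,1,4] = [1,4] − [0,4] + [0,1].
This gives a 27×18 integer matrix of rank 18; reducing to Smith normal form yields diagonal entries (1,1,1,1,1,1,1,1,1,1,1,1,1,1,1,1,1,2).

Now H_k = ker ∂_k / im ∂_{k+1}, so:

  H_0: rank C_0 − rank ∂_1 = 9 − 8 = 1, and the invariant factors of ∂_1 are all 1, so H_0 = Z.
  H_1: rank ker ∂_1 − rank ∂_2 = (27 − 8) − 18 = 1, and ∂_2 has invariant factor 2 > 1, so H_1 = Z ⊕ Z_2.
  H_2: rank ker ∂_2 − rank ∂_3 = (18 − 18) − 0 = 0, and there is no ∂_3, so H_2 = 0.

(K is a triangulation of the Klein bottle.)

Hence the Betti numbers are b_0 = 1, b_1 = 1, b_2 = 0.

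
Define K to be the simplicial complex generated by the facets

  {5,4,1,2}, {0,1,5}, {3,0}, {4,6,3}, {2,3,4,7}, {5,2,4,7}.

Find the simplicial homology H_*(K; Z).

K has 8 vertices, 17 edges, 12 triangles, 3 3-simplices.
rank ∂_0 = 0, rank ∂_1 = 7 ⇒ b_0 = 8 − 0 − 7 = 1; all invariant factors of ∂_1 are 1 so no torsion. So H_0 = Z.
rank ∂_1 = 7, rank ∂_2 = 9 ⇒ b_1 = 17 − 7 − 9 = 1; all invariant factors of ∂_2 are 1 so no torsion. So H_1 = Z.
rank ∂_2 = 9, rank ∂_3 = 3 ⇒ b_2 = 12 − 9 − 3 = 0; all invariant factors of ∂_3 are 1 so no torsion. So H_2 = 0.
rank ∂_3 = 3, rank ∂_4 = 0 ⇒ b_3 = 3 − 3 − 0 = 0. So H_3 = 0.

H_0 ≅ Z,  H_1 ≅ Z,  H_2 = 0,  H_3 = 0.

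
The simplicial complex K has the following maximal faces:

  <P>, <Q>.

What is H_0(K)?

We work with the vertex ordering P < Q. The simplices of K, each written with vertices in increasing order, are:

  0-simplices (2): P, Q

giving chain groups C_0 ≅ Z^2.

Now H_k = ker ∂_k / im ∂_{k+1}, so:

  H_0: rank C_0 − rank ∂_1 = 2 − 0 = 2, and there is no ∂_1, so H_0 ≅ Z^2.

(K is a triangulation of a set of 2 points.)

H_0 = Z^2.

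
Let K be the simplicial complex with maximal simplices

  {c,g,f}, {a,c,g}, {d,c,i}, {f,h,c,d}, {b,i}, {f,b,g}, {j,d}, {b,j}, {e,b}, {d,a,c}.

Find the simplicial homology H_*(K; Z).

Order the vertices as a < b < c < d < e < f < g < h < i < j. Listing each simplex with vertices in this order, K has dimension 3 with simplices:

  0-simplices (10): a, b, c, d, e, f, g, h, i, j
  1-simplices (19): ac, ad, ag, be, bf, bg, bi, bj, cd, cf, cg, ch, ci, df, dh, di, dj, fg, fh
  2-simplices (9): acd, acg, bfg, cdf, cdh, cdi, cfg, cfh, dfh
  3-simplices (1): cdfh

so the chain groups are C_0 ≅ Z^10, C_1 ≅ Z^19, C_2 ≅ Z^9, C_3 ≅ Z^1.

The boundary map ∂_1: C_1 → C_0 is given by ∂[p,q] = [q] − [p]. For instance
  ∂be = e − b.
This gives a 10×19 integer matrix of rank 9; reducing to Smith normal form yields diagonal entries (1,1,1,1,1,1,1,1,1).

∂_2: C_2 → C_1 acts by ∂[p,q,r] = [q,r] − [p,r] + [p,q]. For instance
  ∂acg = cg − ag + ac,
  ∂cdh = dh − ch + cd.
As a 19×9 matrix over Z this has rank 8, with invariant factors (1,1,1,1,1,1,1,1).

The boundary map ∂_3: C_3 → C_2 sends each 3-simplex σ to the alternating sum Σ_i (−1)^i (σ with its i-th vertex removed). For instance
  ∂cdfh = dfh − cfh + cdh − cdf.
The 9×1 boundary matrix has rank 1 and Smith normal form diag(1).

From H_k ≅ ker(∂_k) / im(∂_{k+1}) we obtain:

  H_0: rank C_0 − rank ∂_1 = 10 − 9 = 1, and the invariant factors of ∂_1 are all 1, so H_0 ≅ Z.
  H_1: rank ker ∂_1 − rank ∂_2 = (19 − 9) − 8 = 2, and the invariant factors of ∂_2 are all 1, so H_1 ≅ Z^2.
  H_2: rank ker ∂_2 − rank ∂_3 = (9 − 8) − 1 = 0, and the invariant factors of ∂_3 are all 1, so H_2 ≅ 0.
  H_3: rank ker ∂_3 − rank ∂_4 = (1 − 1) − 0 = 0, and there is no ∂_4, so H_3 ≅ 0.

As a check, the Euler characteristic is 10 − 19 + 9 − 1 = -1, which agrees with 1 − 2 + 0 − 0 = -1.

H_0 = Z,  H_1 = Z^2,  H_2 = 0,  H_3 = 0.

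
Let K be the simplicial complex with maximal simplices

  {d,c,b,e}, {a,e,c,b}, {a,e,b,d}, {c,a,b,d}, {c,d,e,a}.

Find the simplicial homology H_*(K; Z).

Order the vertices as a < b < c < d < e. Listing each simplex with vertices in this order, K has dimension 3 with simplices:

  0-simplices (5): a, b, c, d, e
  1-simplices (10): ab, ac, ad, ae, bc, bd, be, cd, ce, de
  2-simplices (10): abc, abd, abe, acd, ace, ade, bcd, bce, bde, cde
  3-simplices (5): abcd, abce, abde, acde, bcde

Hence C_0 ≅ Z^5, C_1 ≅ Z^10, C_2 ≅ Z^10, C_3 ≅ Z^5.

∂_1: C_1 → C_0 is given by ∂[p,q] = [q] − [p].
As a 5×10 matrix over Z this has rank 4, with invariant factors (1,1,1,1).

The boundary map ∂_2: C_2 → C_1 sends each 2-simplex [p,q,r] to [q,r] − [p,r] + [p,q]. For instance
  ∂bcd = cd − bd + bc,
  ∂cde = de − ce + cd.
This gives a 10×10 integer matrix of rank 6; reducing to Smith normal form yields diagonal entries (1,1,1,1,1,1).

The boundary map ∂_3: C_3 → C_2 sends each 3-simplex σ to the alternating sum Σ_i (−1)^i (σ with its i-th vertex removed). For instance
  ∂abcd = bcd − acd + abd − abc,
  ∂bcde = cde − bde + bce − bcd.
The resulting 10×5 matrix has rank 4, and its Smith normal form has invariant factors (1,1,1,1).

Reading off H_k = ker ∂_k / im ∂_{k+1}:

  H_0: rank C_0 − rank ∂_1 = 5 − 4 = 1, and the invariant factors of ∂_1 are all 1, so H_0 = Z.
  H_1: rank ker ∂_1 − rank ∂_2 = (10 − 4) − 6 = 0, and the invariant factors of ∂_2 are all 1, so H_1 = 0.
  H_2: rank ker ∂_2 − rank ∂_3 = (10 − 6) − 4 = 0, and the invariant factors of ∂_3 are all 1, so H_2 = 0.
  H_3: rank ker ∂_3 − rank ∂_4 = (5 − 4) − 0 = 1, and there is no ∂_4, so H_3 = Z.

H_0 ≅ Z,  H_1 = 0,  H_2 = 0,  H_3 ≅ Z.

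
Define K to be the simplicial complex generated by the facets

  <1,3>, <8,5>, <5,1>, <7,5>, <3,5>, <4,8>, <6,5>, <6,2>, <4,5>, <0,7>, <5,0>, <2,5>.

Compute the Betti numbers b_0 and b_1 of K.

b_0 = 1, b_1 = 4.

Order the vertices as 0 < 1 < 2 < 3 < 4 < 5 < 6 < 7 < 8. Listing each simplex with vertices in this order, K has dimension 1 with simplices:

  0-simplices (9): [0], [1], [2], [3], [4], [5], [6], [7], [8]
  1-simplices (12): [0,5], [0,7], [1,3], [1,5], [2,5], [2,6], [3,5], [4,5], [4,8], [5,6], [5,7], [5,8]

so the chain groups are C_0 ≅ Z^9, C_1 ≅ Z^12.

∂_1: C_1 → C_0 is given by ∂[p,q] = [q] − [p].
The 9×12 boundary matrix has rank 8 and Smith normal form diag(1,1,1,1,1,1,1,1).

Now H_k = ker ∂_k / im ∂_{k+1}, so:

  H_0: rank C_0 − rank ∂_1 = 9 − 8 = 1, and the invariant factors of ∂_1 are all 1, so H_0 = Z.
  H_1: rank ker ∂_1 − rank ∂_2 = (12 − 8) − 0 = 4, and there is no ∂_2, so H_1 = Z^4.

As a check, the Euler characteristic is 9 − 12 = -3, which agrees with 1 − 4 = -3.
(K is a triangulation of a wedge of 4 circles.)

Hence the Betti numbers are b_0 = 1, b_1 = 4.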